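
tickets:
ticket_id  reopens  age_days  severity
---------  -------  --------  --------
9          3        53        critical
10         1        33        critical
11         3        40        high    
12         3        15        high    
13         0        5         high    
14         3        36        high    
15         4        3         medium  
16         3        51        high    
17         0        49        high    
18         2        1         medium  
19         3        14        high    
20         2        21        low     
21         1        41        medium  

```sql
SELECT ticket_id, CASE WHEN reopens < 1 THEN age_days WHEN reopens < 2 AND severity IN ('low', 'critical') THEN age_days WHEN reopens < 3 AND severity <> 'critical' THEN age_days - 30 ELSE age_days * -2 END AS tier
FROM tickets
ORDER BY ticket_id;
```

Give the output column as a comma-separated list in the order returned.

-106, 33, -80, -30, 5, -72, -6, -102, 49, -29, -28, -9, 11

ticket_id=9: ELSE → -106
ticket_id=10: reopens < 2 AND severity IN ('low', 'critical') → 33
ticket_id=11: ELSE → -80
ticket_id=12: ELSE → -30
ticket_id=13: reopens < 1 → 5
ticket_id=14: ELSE → -72
ticket_id=15: ELSE → -6
ticket_id=16: ELSE → -102
ticket_id=17: reopens < 1 → 49
ticket_id=18: reopens < 3 AND severity <> 'critical' → -29
ticket_id=19: ELSE → -28
ticket_id=20: reopens < 3 AND severity <> 'critical' → -9
ticket_id=21: reopens < 3 AND severity <> 'critical' → 11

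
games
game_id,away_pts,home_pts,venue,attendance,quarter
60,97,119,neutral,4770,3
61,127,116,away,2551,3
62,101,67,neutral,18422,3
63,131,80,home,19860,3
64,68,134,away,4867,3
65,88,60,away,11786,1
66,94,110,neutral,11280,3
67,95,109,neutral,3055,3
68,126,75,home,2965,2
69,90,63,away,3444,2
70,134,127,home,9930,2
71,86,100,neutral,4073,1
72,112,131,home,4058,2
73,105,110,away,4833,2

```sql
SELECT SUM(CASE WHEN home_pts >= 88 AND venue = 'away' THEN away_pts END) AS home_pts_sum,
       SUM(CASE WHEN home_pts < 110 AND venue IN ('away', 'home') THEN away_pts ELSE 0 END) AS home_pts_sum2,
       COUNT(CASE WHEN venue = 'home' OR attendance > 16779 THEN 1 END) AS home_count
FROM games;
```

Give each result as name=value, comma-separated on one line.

[home_pts_sum: home_pts >= 88 AND venue = 'away']
game_id=60: ✗
game_id=61: ✓ → 127
game_id=62: ✗
game_id=63: ✗
game_id=64: ✓ → 68
game_id=65: ✗
game_id=66: ✗
game_id=67: ✗
game_id=68: ✗
game_id=69: ✗
game_id=70: ✗
game_id=71: ✗
game_id=72: ✗
game_id=73: ✓ → 105
home_pts_sum = 127 + 68 + 105 = 300
—
[home_pts_sum2: home_pts < 110 AND venue IN ('away', 'home')]
game_id=60: ✗
game_id=61: ✗
game_id=62: ✗
game_id=63: ✓ → 131
game_id=64: ✗
game_id=65: ✓ → 88
game_id=66: ✗
game_id=67: ✗
game_id=68: ✓ → 126
game_id=69: ✓ → 90
game_id=70: ✗
game_id=71: ✗
game_id=72: ✗
game_id=73: ✗
home_pts_sum2 = 131 + 88 + 126 + 90 = 435
—
[home_count: venue = 'home' OR attendance > 16779]
game_id=60: ✗
game_id=61: ✗
game_id=62: ✓ → 1
game_id=63: ✓ → 1
game_id=64: ✗
game_id=65: ✗
game_id=66: ✗
game_id=67: ✗
game_id=68: ✓ → 1
game_id=69: ✗
game_id=70: ✓ → 1
game_id=71: ✗
game_id=72: ✓ → 1
game_id=73: ✗
home_count = COUNT(1, 1, 1, 1, 1) = 5

home_pts_sum=300, home_pts_sum2=435, home_count=5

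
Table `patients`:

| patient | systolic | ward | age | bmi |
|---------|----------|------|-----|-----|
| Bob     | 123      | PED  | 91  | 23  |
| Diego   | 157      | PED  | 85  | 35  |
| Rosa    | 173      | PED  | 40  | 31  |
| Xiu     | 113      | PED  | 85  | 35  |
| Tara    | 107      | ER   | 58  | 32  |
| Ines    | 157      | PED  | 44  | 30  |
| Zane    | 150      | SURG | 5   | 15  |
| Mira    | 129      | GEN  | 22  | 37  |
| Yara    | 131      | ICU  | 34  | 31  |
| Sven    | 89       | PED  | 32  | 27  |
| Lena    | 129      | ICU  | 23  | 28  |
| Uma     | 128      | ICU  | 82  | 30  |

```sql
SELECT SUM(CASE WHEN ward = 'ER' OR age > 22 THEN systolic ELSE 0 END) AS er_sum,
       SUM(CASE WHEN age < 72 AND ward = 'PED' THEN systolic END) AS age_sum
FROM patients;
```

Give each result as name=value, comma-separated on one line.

[er_sum: ward = 'ER' OR age > 22]
patient=Bob: ✓ → 123
patient=Diego: ✓ → 157
patient=Rosa: ✓ → 173
patient=Xiu: ✓ → 113
patient=Tara: ✓ → 107
patient=Ines: ✓ → 157
patient=Zane: ✗
patient=Mira: ✗
patient=Yara: ✓ → 131
patient=Sven: ✓ → 89
patient=Lena: ✓ → 129
patient=Uma: ✓ → 128
er_sum = 123 + 157 + 173 + 113 + 107 + 157 + 131 + 89 + 129 + 128 = 1307
—
[age_sum: age < 72 AND ward = 'PED']
patient=Bob: ✗
patient=Diego: ✗
patient=Rosa: ✓ → 173
patient=Xiu: ✗
patient=Tara: ✗
patient=Ines: ✓ → 157
patient=Zane: ✗
patient=Mira: ✗
patient=Yara: ✗
patient=Sven: ✓ → 89
patient=Lena: ✗
patient=Uma: ✗
age_sum = 173 + 157 + 89 = 419

er_sum=1307, age_sum=419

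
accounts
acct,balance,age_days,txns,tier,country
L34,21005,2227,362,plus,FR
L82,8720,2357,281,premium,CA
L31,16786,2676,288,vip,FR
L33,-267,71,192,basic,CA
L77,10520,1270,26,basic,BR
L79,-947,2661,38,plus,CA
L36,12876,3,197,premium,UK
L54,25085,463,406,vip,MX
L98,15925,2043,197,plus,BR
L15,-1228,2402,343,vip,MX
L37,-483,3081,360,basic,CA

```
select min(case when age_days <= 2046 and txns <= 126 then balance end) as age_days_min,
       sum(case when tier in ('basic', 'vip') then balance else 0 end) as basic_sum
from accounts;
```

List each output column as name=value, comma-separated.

[age_days_min: age_days <= 2046 and txns <= 126]
acct=L34: ✗
acct=L82: ✗
acct=L31: ✗
acct=L33: ✗
acct=L77: ✓ → 10520
acct=L79: ✗
acct=L36: ✗
acct=L54: ✗
acct=L98: ✗
acct=L15: ✗
acct=L37: ✗
age_days_min = MIN(10520) = 10520
—
[basic_sum: tier in ('basic', 'vip')]
acct=L34: ✗
acct=L82: ✗
acct=L31: ✓ → 16786
acct=L33: ✓ → -267
acct=L77: ✓ → 10520
acct=L79: ✗
acct=L36: ✗
acct=L54: ✓ → 25085
acct=L98: ✗
acct=L15: ✓ → -1228
acct=L37: ✓ → -483
basic_sum = 16786 + -267 + 10520 + 25085 + -1228 + -483 = 50413

age_days_min=10520, basic_sum=50413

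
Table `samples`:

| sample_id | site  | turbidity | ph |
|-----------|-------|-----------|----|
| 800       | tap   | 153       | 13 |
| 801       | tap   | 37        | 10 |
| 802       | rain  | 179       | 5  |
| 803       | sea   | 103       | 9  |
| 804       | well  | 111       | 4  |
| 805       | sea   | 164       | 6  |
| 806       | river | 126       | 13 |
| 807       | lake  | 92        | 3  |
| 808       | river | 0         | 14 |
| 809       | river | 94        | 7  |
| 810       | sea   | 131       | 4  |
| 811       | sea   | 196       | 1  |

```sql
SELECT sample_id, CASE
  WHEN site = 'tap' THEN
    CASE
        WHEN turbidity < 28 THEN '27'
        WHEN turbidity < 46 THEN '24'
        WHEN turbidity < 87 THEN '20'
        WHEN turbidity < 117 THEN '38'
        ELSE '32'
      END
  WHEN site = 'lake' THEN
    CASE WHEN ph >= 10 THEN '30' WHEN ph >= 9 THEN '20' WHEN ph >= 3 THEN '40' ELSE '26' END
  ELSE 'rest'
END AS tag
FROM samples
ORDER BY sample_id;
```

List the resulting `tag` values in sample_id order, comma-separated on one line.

sample_id=800: site='tap' → inner[ELSE] → 32
sample_id=801: site='tap' → inner[turbidity < 46] → 24
sample_id=802: site='rain' → outer ELSE → rest
sample_id=803: site='sea' → outer ELSE → rest
sample_id=804: site='well' → outer ELSE → rest
sample_id=805: site='sea' → outer ELSE → rest
sample_id=806: site='river' → outer ELSE → rest
sample_id=807: site='lake' → inner[ph >= 3] → 40
sample_id=808: site='river' → outer ELSE → rest
sample_id=809: site='river' → outer ELSE → rest
sample_id=810: site='sea' → outer ELSE → rest
sample_id=811: site='sea' → outer ELSE → rest

32, 24, rest, rest, rest, rest, rest, 40, rest, rest, rest, rest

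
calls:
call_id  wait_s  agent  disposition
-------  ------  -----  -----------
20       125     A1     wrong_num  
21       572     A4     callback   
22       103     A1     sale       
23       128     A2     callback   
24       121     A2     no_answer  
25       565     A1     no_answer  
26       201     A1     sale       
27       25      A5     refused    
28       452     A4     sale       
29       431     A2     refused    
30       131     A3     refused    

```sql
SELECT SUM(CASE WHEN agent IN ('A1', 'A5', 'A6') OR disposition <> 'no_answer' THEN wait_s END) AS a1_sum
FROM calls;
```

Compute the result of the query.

call_id=20: ✓ → 125
call_id=21: ✓ → 572
call_id=22: ✓ → 103
call_id=23: ✓ → 128
call_id=24: ✗
call_id=25: ✓ → 565
call_id=26: ✓ → 201
call_id=27: ✓ → 25
call_id=28: ✓ → 452
call_id=29: ✓ → 431
call_id=30: ✓ → 131
a1_sum = 125 + 572 + 103 + 128 + 565 + 201 + 25 + 452 + 431 + 131 = 2733

2733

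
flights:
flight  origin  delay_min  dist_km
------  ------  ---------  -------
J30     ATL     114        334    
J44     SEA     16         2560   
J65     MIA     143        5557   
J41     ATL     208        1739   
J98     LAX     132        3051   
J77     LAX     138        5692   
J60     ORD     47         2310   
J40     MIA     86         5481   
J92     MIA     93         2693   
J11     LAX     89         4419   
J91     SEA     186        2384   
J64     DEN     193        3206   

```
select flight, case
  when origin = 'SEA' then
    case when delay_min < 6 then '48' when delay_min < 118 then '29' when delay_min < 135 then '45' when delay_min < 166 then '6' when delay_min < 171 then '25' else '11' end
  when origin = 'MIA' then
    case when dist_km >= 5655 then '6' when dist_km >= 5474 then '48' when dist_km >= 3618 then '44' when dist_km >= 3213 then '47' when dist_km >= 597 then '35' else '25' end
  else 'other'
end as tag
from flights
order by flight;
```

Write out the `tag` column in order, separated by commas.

other, other, 48, other, 29, other, other, 48, other, 11, 35, other

flight=J11: origin='LAX' → outer ELSE → other
flight=J30: origin='ATL' → outer ELSE → other
flight=J40: origin='MIA' → inner[dist_km >= 5474] → 48
flight=J41: origin='ATL' → outer ELSE → other
flight=J44: origin='SEA' → inner[delay_min < 118] → 29
flight=J60: origin='ORD' → outer ELSE → other
flight=J64: origin='DEN' → outer ELSE → other
flight=J65: origin='MIA' → inner[dist_km >= 5474] → 48
flight=J77: origin='LAX' → outer ELSE → other
flight=J91: origin='SEA' → inner[ELSE] → 11
flight=J92: origin='MIA' → inner[dist_km >= 597] → 35
flight=J98: origin='LAX' → outer ELSE → other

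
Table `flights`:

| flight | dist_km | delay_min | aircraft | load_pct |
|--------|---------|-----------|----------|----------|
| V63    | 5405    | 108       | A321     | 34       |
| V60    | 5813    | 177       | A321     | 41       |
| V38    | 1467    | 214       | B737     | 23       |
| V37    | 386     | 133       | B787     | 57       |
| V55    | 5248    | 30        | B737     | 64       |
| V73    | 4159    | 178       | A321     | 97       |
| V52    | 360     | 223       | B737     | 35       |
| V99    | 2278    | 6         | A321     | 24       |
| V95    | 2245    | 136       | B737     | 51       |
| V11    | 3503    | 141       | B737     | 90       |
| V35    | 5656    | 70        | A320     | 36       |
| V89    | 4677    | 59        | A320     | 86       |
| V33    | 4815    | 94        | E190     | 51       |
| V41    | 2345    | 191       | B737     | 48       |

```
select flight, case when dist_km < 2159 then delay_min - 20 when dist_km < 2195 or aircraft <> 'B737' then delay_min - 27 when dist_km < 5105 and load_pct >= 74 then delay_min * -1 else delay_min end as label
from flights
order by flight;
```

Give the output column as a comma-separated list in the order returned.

flight=V11: dist_km < 5105 and load_pct >= 74 → -141
flight=V33: dist_km < 2195 or aircraft <> 'B737' → 67
flight=V35: dist_km < 2195 or aircraft <> 'B737' → 43
flight=V37: dist_km < 2159 → 113
flight=V38: dist_km < 2159 → 194
flight=V41: ELSE → 191
flight=V52: dist_km < 2159 → 203
flight=V55: ELSE → 30
flight=V60: dist_km < 2195 or aircraft <> 'B737' → 150
flight=V63: dist_km < 2195 or aircraft <> 'B737' → 81
flight=V73: dist_km < 2195 or aircraft <> 'B737' → 151
flight=V89: dist_km < 2195 or aircraft <> 'B737' → 32
flight=V95: ELSE → 136
flight=V99: dist_km < 2195 or aircraft <> 'B737' → -21

-141, 67, 43, 113, 194, 191, 203, 30, 150, 81, 151, 32, 136, -21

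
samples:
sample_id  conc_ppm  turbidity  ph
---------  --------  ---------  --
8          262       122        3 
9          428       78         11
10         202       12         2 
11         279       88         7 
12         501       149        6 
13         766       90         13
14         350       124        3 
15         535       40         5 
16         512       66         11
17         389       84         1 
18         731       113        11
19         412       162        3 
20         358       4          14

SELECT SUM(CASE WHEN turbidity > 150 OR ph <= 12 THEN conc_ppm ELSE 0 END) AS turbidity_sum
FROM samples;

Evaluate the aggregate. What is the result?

4601

sample_id=8: ✓ → 262
sample_id=9: ✓ → 428
sample_id=10: ✓ → 202
sample_id=11: ✓ → 279
sample_id=12: ✓ → 501
sample_id=13: ✗
sample_id=14: ✓ → 350
sample_id=15: ✓ → 535
sample_id=16: ✓ → 512
sample_id=17: ✓ → 389
sample_id=18: ✓ → 731
sample_id=19: ✓ → 412
sample_id=20: ✗
turbidity_sum = 262 + 428 + 202 + 279 + 501 + 350 + 535 + 512 + 389 + 731 + 412 = 4601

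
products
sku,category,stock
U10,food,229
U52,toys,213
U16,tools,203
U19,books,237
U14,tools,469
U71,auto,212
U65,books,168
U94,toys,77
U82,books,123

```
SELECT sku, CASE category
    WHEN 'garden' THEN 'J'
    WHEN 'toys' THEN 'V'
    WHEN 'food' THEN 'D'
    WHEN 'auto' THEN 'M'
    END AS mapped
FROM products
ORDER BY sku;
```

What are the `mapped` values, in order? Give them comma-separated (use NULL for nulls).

D, NULL, NULL, NULL, V, NULL, M, NULL, V

sku=U10: category='food' → D
sku=U14: (no match → NULL) → NULL
sku=U16: (no match → NULL) → NULL
sku=U19: (no match → NULL) → NULL
sku=U52: category='toys' → V
sku=U65: (no match → NULL) → NULL
sku=U71: category='auto' → M
sku=U82: (no match → NULL) → NULL
sku=U94: category='toys' → V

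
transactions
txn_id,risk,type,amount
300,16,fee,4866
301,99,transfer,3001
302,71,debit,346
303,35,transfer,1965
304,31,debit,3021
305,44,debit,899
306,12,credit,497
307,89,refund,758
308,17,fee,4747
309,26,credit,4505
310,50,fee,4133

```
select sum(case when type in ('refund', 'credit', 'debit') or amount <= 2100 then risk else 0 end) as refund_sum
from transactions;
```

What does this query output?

txn_id=300: ✗
txn_id=301: ✗
txn_id=302: ✓ → 71
txn_id=303: ✓ → 35
txn_id=304: ✓ → 31
txn_id=305: ✓ → 44
txn_id=306: ✓ → 12
txn_id=307: ✓ → 89
txn_id=308: ✗
txn_id=309: ✓ → 26
txn_id=310: ✗
refund_sum = 71 + 35 + 31 + 44 + 12 + 89 + 26 = 308

308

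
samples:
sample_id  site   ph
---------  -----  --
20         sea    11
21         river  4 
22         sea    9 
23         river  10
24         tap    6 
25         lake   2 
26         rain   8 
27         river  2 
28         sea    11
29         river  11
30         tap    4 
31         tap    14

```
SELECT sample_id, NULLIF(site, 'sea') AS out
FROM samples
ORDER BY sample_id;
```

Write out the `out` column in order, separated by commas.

sample_id=20: site=sea vs sea: equal → NULL
sample_id=21: site=river vs sea: differ → river
sample_id=22: site=sea vs sea: equal → NULL
sample_id=23: site=river vs sea: differ → river
sample_id=24: site=tap vs sea: differ → tap
sample_id=25: site=lake vs sea: differ → lake
sample_id=26: site=rain vs sea: differ → rain
sample_id=27: site=river vs sea: differ → river
sample_id=28: site=sea vs sea: equal → NULL
sample_id=29: site=river vs sea: differ → river
sample_id=30: site=tap vs sea: differ → tap
sample_id=31: site=tap vs sea: differ → tap

NULL, river, NULL, river, tap, lake, rain, river, NULL, river, tap, tap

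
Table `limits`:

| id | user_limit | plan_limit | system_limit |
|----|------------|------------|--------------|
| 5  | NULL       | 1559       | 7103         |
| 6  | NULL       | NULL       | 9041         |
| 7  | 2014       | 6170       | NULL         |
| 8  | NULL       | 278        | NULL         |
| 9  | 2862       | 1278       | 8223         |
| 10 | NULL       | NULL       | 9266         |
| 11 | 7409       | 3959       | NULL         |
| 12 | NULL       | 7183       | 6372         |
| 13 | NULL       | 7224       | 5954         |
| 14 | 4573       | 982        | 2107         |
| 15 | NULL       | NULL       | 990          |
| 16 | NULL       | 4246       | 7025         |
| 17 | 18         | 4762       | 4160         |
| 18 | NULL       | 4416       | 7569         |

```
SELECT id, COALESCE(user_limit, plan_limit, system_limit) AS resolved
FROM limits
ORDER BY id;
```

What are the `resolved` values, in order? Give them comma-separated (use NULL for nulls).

1559, 9041, 2014, 278, 2862, 9266, 7409, 7183, 7224, 4573, 990, 4246, 18, 4416

id=5: user_limit=NULL, plan_limit=1559 → 1559
id=6: user_limit=NULL, plan_limit=NULL, system_limit=9041 → 9041
id=7: user_limit=2014 → 2014
id=8: user_limit=NULL, plan_limit=278 → 278
id=9: user_limit=2862 → 2862
id=10: user_limit=NULL, plan_limit=NULL, system_limit=9266 → 9266
id=11: user_limit=7409 → 7409
id=12: user_limit=NULL, plan_limit=7183 → 7183
id=13: user_limit=NULL, plan_limit=7224 → 7224
id=14: user_limit=4573 → 4573
id=15: user_limit=NULL, plan_limit=NULL, system_limit=990 → 990
id=16: user_limit=NULL, plan_limit=4246 → 4246
id=17: user_limit=18 → 18
id=18: user_limit=NULL, plan_limit=4416 → 4416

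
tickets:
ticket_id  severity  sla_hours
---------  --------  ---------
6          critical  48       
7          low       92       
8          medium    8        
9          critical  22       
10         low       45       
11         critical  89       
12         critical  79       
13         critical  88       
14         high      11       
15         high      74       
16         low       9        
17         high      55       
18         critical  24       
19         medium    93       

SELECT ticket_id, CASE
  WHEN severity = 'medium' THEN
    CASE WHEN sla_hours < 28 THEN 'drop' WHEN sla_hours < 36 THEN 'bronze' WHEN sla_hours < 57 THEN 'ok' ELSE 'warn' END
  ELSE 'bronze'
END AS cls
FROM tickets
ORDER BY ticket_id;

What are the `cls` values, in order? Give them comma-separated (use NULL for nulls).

ticket_id=6: severity='critical' → outer ELSE → bronze
ticket_id=7: severity='low' → outer ELSE → bronze
ticket_id=8: severity='medium' → inner[sla_hours < 28] → drop
ticket_id=9: severity='critical' → outer ELSE → bronze
ticket_id=10: severity='low' → outer ELSE → bronze
ticket_id=11: severity='critical' → outer ELSE → bronze
ticket_id=12: severity='critical' → outer ELSE → bronze
ticket_id=13: severity='critical' → outer ELSE → bronze
ticket_id=14: severity='high' → outer ELSE → bronze
ticket_id=15: severity='high' → outer ELSE → bronze
ticket_id=16: severity='low' → outer ELSE → bronze
ticket_id=17: severity='high' → outer ELSE → bronze
ticket_id=18: severity='critical' → outer ELSE → bronze
ticket_id=19: severity='medium' → inner[ELSE] → warn

bronze, bronze, drop, bronze, bronze, bronze, bronze, bronze, bronze, bronze, bronze, bronze, bronze, warn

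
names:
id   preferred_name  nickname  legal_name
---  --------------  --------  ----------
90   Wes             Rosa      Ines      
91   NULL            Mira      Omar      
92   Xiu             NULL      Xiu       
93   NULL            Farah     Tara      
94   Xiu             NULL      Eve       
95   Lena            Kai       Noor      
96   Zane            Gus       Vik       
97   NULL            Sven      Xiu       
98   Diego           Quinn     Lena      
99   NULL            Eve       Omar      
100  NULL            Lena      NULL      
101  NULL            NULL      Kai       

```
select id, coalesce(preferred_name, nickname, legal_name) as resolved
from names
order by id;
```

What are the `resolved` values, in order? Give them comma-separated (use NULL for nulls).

Wes, Mira, Xiu, Farah, Xiu, Lena, Zane, Sven, Diego, Eve, Lena, Kai

id=90: preferred_name=Wes → Wes
id=91: preferred_name=NULL, nickname=Mira → Mira
id=92: preferred_name=Xiu → Xiu
id=93: preferred_name=NULL, nickname=Farah → Farah
id=94: preferred_name=Xiu → Xiu
id=95: preferred_name=Lena → Lena
id=96: preferred_name=Zane → Zane
id=97: preferred_name=NULL, nickname=Sven → Sven
id=98: preferred_name=Diego → Diego
id=99: preferred_name=NULL, nickname=Eve → Eve
id=100: preferred_name=NULL, nickname=Lena → Lena
id=101: preferred_name=NULL, nickname=NULL, legal_name=Kai → Kai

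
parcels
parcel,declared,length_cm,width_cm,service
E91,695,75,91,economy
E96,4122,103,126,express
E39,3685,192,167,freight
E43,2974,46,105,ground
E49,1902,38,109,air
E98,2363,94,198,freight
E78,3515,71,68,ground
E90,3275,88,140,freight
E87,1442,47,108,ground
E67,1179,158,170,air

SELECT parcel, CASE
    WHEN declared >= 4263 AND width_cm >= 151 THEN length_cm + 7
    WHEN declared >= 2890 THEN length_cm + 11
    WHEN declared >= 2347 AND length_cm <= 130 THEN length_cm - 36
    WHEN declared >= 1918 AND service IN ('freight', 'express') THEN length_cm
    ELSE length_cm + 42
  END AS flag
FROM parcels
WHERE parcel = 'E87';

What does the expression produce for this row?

89

parcel = E87: declared=1442, length_cm=47, width_cm=108, service=ground.
declared >= 4263 AND width_cm >= 151 → false
declared >= 2890 → false
declared >= 2347 AND length_cm <= 130 → false
declared >= 1918 AND service IN ('freight', 'express') → false
No prior WHEN matched → ELSE → 89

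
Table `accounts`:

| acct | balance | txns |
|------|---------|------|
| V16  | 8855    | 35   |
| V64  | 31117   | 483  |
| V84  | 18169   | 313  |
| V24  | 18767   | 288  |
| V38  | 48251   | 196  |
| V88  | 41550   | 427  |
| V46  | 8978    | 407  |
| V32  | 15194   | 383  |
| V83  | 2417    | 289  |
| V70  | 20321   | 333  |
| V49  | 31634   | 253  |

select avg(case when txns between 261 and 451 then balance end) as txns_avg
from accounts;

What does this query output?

17913.7142857143

acct=V16: ✗
acct=V64: ✗
acct=V84: ✓ → 18169
acct=V24: ✓ → 18767
acct=V38: ✗
acct=V88: ✓ → 41550
acct=V46: ✓ → 8978
acct=V32: ✓ → 15194
acct=V83: ✓ → 2417
acct=V70: ✓ → 20321
acct=V49: ✗
txns_avg = (18169 + 18767 + 41550 + 8978 + 15194 + 2417 + 20321) / 7 = 17913.7142857143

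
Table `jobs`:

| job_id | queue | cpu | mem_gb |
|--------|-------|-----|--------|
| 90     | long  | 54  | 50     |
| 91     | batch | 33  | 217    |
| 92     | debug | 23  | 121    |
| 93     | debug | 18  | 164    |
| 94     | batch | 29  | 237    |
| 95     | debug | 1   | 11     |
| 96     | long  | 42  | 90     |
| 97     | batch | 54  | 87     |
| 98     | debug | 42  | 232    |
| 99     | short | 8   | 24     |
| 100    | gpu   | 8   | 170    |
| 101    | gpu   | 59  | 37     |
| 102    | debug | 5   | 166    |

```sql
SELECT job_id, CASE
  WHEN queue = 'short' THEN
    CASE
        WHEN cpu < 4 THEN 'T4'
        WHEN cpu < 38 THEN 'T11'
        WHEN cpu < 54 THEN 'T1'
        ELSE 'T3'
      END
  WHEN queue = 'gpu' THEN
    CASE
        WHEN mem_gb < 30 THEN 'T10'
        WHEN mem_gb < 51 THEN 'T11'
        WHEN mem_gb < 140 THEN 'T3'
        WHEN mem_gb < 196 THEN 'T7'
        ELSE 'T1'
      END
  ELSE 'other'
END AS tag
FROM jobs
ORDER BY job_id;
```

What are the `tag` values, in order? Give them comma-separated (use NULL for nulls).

other, other, other, other, other, other, other, other, other, T11, T7, T11, other

job_id=90: queue='long' → outer ELSE → other
job_id=91: queue='batch' → outer ELSE → other
job_id=92: queue='debug' → outer ELSE → other
job_id=93: queue='debug' → outer ELSE → other
job_id=94: queue='batch' → outer ELSE → other
job_id=95: queue='debug' → outer ELSE → other
job_id=96: queue='long' → outer ELSE → other
job_id=97: queue='batch' → outer ELSE → other
job_id=98: queue='debug' → outer ELSE → other
job_id=99: queue='short' → inner[cpu < 38] → T11
job_id=100: queue='gpu' → inner[mem_gb < 196] → T7
job_id=101: queue='gpu' → inner[mem_gb < 51] → T11
job_id=102: queue='debug' → outer ELSE → other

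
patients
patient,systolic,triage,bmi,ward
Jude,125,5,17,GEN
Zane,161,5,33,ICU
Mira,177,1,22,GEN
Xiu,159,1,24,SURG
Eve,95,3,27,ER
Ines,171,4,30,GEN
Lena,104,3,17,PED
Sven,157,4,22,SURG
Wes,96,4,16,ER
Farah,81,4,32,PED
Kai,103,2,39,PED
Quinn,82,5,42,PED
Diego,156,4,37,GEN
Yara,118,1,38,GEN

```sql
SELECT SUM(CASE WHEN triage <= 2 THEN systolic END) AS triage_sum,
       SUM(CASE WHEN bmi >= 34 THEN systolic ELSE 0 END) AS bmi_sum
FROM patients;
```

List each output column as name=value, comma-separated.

[triage_sum: triage <= 2]
patient=Jude: ✗
patient=Zane: ✗
patient=Mira: ✓ → 177
patient=Xiu: ✓ → 159
patient=Eve: ✗
patient=Ines: ✗
patient=Lena: ✗
patient=Sven: ✗
patient=Wes: ✗
patient=Farah: ✗
patient=Kai: ✓ → 103
patient=Quinn: ✗
patient=Diego: ✗
patient=Yara: ✓ → 118
triage_sum = 177 + 159 + 103 + 118 = 557
—
[bmi_sum: bmi >= 34]
patient=Jude: ✗
patient=Zane: ✗
patient=Mira: ✗
patient=Xiu: ✗
patient=Eve: ✗
patient=Ines: ✗
patient=Lena: ✗
patient=Sven: ✗
patient=Wes: ✗
patient=Farah: ✗
patient=Kai: ✓ → 103
patient=Quinn: ✓ → 82
patient=Diego: ✓ → 156
patient=Yara: ✓ → 118
bmi_sum = 103 + 82 + 156 + 118 = 459

triage_sum=557, bmi_sum=459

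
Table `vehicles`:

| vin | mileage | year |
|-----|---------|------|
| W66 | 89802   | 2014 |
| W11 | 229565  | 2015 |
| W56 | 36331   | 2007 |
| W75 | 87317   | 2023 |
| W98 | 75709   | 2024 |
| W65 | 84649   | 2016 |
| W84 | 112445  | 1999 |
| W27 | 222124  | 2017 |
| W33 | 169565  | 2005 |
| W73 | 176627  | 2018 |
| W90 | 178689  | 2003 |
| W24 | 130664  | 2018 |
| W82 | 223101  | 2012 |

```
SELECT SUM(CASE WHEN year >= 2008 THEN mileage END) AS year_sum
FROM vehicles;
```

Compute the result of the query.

1319558

vin=W66: ✓ → 89802
vin=W11: ✓ → 229565
vin=W56: ✗
vin=W75: ✓ → 87317
vin=W98: ✓ → 75709
vin=W65: ✓ → 84649
vin=W84: ✗
vin=W27: ✓ → 222124
vin=W33: ✗
vin=W73: ✓ → 176627
vin=W90: ✗
vin=W24: ✓ → 130664
vin=W82: ✓ → 223101
year_sum = 89802 + 229565 + 87317 + 75709 + 84649 + 222124 + 176627 + 130664 + 223101 = 1319558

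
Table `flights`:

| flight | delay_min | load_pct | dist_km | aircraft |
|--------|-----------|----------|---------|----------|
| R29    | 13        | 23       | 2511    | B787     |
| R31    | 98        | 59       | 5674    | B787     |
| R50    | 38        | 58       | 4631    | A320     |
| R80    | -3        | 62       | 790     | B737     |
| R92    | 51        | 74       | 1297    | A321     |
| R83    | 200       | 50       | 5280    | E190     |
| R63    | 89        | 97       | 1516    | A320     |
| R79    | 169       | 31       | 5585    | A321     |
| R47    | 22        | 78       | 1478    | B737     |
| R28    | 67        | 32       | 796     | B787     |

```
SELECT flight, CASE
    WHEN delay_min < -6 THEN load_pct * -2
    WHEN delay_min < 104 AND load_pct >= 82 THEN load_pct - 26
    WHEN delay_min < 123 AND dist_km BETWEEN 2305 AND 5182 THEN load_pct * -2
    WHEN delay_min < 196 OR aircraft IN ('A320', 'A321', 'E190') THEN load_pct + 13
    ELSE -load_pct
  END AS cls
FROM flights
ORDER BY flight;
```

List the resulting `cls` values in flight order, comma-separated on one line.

flight=R28: delay_min < 196 OR aircraft IN ('A320', 'A321', 'E190') → 45
flight=R29: delay_min < 123 AND dist_km BETWEEN 2305 AND 5182 → -46
flight=R31: delay_min < 196 OR aircraft IN ('A320', 'A321', 'E190') → 72
flight=R47: delay_min < 196 OR aircraft IN ('A320', 'A321', 'E190') → 91
flight=R50: delay_min < 123 AND dist_km BETWEEN 2305 AND 5182 → -116
flight=R63: delay_min < 104 AND load_pct >= 82 → 71
flight=R79: delay_min < 196 OR aircraft IN ('A320', 'A321', 'E190') → 44
flight=R80: delay_min < 196 OR aircraft IN ('A320', 'A321', 'E190') → 75
flight=R83: delay_min < 196 OR aircraft IN ('A320', 'A321', 'E190') → 63
flight=R92: delay_min < 196 OR aircraft IN ('A320', 'A321', 'E190') → 87

45, -46, 72, 91, -116, 71, 44, 75, 63, 87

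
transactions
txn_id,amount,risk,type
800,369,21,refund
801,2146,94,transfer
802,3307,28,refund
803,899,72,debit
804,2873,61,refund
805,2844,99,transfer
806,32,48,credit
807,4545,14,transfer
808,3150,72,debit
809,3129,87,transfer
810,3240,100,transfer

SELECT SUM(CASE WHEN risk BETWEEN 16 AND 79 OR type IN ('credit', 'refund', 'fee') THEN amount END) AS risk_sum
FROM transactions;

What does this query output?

10630

txn_id=800: ✓ → 369
txn_id=801: ✗
txn_id=802: ✓ → 3307
txn_id=803: ✓ → 899
txn_id=804: ✓ → 2873
txn_id=805: ✗
txn_id=806: ✓ → 32
txn_id=807: ✗
txn_id=808: ✓ → 3150
txn_id=809: ✗
txn_id=810: ✗
risk_sum = 369 + 3307 + 899 + 2873 + 32 + 3150 = 10630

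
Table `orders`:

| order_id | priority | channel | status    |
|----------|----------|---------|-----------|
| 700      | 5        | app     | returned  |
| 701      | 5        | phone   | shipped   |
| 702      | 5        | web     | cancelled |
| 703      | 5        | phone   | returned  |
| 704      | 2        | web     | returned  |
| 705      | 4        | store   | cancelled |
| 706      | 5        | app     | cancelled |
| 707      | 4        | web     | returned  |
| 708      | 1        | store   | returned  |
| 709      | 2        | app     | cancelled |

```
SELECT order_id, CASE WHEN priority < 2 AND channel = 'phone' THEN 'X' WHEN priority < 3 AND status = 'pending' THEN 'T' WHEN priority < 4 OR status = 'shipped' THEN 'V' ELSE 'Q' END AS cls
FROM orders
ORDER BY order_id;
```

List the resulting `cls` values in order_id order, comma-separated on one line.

order_id=700: ELSE → Q
order_id=701: priority < 4 OR status = 'shipped' → V
order_id=702: ELSE → Q
order_id=703: ELSE → Q
order_id=704: priority < 4 OR status = 'shipped' → V
order_id=705: ELSE → Q
order_id=706: ELSE → Q
order_id=707: ELSE → Q
order_id=708: priority < 4 OR status = 'shipped' → V
order_id=709: priority < 4 OR status = 'shipped' → V

Q, V, Q, Q, V, Q, Q, Q, V, V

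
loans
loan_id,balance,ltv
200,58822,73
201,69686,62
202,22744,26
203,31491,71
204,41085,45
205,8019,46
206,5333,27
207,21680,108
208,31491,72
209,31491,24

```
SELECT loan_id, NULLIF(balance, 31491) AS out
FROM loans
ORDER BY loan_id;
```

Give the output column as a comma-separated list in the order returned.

loan_id=200: balance=58822 vs 31491: differ → 58822
loan_id=201: balance=69686 vs 31491: differ → 69686
loan_id=202: balance=22744 vs 31491: differ → 22744
loan_id=203: balance=31491 vs 31491: equal → NULL
loan_id=204: balance=41085 vs 31491: differ → 41085
loan_id=205: balance=8019 vs 31491: differ → 8019
loan_id=206: balance=5333 vs 31491: differ → 5333
loan_id=207: balance=21680 vs 31491: differ → 21680
loan_id=208: balance=31491 vs 31491: equal → NULL
loan_id=209: balance=31491 vs 31491: equal → NULL

58822, 69686, 22744, NULL, 41085, 8019, 5333, 21680, NULL, NULL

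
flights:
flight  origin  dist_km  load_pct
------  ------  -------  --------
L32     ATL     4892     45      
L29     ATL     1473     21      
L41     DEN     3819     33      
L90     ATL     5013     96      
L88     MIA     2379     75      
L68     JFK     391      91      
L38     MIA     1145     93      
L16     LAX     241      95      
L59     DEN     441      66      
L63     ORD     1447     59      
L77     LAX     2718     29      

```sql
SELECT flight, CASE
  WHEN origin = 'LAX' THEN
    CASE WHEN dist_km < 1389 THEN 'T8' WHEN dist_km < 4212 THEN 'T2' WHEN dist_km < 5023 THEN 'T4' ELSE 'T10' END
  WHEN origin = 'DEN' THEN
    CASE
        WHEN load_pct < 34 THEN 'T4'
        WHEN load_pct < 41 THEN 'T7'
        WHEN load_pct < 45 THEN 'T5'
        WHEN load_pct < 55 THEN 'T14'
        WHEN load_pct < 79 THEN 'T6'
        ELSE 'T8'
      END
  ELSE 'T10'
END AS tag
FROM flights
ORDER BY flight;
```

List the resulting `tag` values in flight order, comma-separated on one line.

flight=L16: origin='LAX' → inner[dist_km < 1389] → T8
flight=L29: origin='ATL' → outer ELSE → T10
flight=L32: origin='ATL' → outer ELSE → T10
flight=L38: origin='MIA' → outer ELSE → T10
flight=L41: origin='DEN' → inner[load_pct < 34] → T4
flight=L59: origin='DEN' → inner[load_pct < 79] → T6
flight=L63: origin='ORD' → outer ELSE → T10
flight=L68: origin='JFK' → outer ELSE → T10
flight=L77: origin='LAX' → inner[dist_km < 4212] → T2
flight=L88: origin='MIA' → outer ELSE → T10
flight=L90: origin='ATL' → outer ELSE → T10

T8, T10, T10, T10, T4, T6, T10, T10, T2, T10, T10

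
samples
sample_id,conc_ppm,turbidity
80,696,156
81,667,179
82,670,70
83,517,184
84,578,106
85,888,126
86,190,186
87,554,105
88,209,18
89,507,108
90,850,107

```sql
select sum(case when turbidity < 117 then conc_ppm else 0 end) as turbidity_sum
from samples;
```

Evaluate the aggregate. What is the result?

3368

sample_id=80: ✗
sample_id=81: ✗
sample_id=82: ✓ → 670
sample_id=83: ✗
sample_id=84: ✓ → 578
sample_id=85: ✗
sample_id=86: ✗
sample_id=87: ✓ → 554
sample_id=88: ✓ → 209
sample_id=89: ✓ → 507
sample_id=90: ✓ → 850
turbidity_sum = 670 + 578 + 554 + 209 + 507 + 850 = 3368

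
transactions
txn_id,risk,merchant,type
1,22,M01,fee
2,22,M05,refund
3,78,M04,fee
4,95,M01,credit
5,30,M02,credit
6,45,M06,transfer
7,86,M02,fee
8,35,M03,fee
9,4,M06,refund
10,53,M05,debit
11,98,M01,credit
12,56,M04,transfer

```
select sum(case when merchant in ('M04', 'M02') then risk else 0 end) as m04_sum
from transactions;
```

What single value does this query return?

250

txn_id=1: ✗
txn_id=2: ✗
txn_id=3: ✓ → 78
txn_id=4: ✗
txn_id=5: ✓ → 30
txn_id=6: ✗
txn_id=7: ✓ → 86
txn_id=8: ✗
txn_id=9: ✗
txn_id=10: ✗
txn_id=11: ✗
txn_id=12: ✓ → 56
m04_sum = 78 + 30 + 86 + 56 = 250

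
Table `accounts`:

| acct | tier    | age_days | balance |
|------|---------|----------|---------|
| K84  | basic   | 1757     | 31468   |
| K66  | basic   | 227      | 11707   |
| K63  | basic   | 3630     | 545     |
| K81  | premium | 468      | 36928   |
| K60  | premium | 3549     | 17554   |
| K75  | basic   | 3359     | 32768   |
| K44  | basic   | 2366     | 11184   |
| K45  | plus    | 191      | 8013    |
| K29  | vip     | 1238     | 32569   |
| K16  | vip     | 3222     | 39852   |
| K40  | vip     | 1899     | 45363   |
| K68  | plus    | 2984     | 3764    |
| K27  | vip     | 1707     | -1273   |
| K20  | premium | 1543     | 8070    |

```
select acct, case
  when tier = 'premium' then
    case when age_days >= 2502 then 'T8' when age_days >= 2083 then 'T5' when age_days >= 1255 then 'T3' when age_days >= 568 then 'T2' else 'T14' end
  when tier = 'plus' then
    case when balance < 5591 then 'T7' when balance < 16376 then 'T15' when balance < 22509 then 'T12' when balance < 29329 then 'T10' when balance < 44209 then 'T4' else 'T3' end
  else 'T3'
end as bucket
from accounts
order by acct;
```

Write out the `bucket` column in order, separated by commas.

T3, T3, T3, T3, T3, T3, T15, T8, T3, T3, T7, T3, T14, T3

acct=K16: tier='vip' → outer ELSE → T3
acct=K20: tier='premium' → inner[age_days >= 1255] → T3
acct=K27: tier='vip' → outer ELSE → T3
acct=K29: tier='vip' → outer ELSE → T3
acct=K40: tier='vip' → outer ELSE → T3
acct=K44: tier='basic' → outer ELSE → T3
acct=K45: tier='plus' → inner[balance < 16376] → T15
acct=K60: tier='premium' → inner[age_days >= 2502] → T8
acct=K63: tier='basic' → outer ELSE → T3
acct=K66: tier='basic' → outer ELSE → T3
acct=K68: tier='plus' → inner[balance < 5591] → T7
acct=K75: tier='basic' → outer ELSE → T3
acct=K81: tier='premium' → inner[ELSE] → T14
acct=K84: tier='basic' → outer ELSE → T3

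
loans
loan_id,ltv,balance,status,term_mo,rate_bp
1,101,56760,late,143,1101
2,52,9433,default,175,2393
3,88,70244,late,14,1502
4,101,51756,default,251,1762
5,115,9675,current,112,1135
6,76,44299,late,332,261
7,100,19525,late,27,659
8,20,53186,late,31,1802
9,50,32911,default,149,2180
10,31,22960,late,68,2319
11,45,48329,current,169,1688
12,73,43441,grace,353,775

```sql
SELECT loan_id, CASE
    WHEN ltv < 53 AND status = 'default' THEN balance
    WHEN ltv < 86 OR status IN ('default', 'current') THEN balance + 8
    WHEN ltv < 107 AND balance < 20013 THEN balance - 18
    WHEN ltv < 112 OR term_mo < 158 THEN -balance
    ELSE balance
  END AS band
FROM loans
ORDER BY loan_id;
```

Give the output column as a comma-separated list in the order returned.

-56760, 9433, -70244, 51764, 9683, 44307, 19507, 53194, 32911, 22968, 48337, 43449

loan_id=1: ltv < 112 OR term_mo < 158 → -56760
loan_id=2: ltv < 53 AND status = 'default' → 9433
loan_id=3: ltv < 112 OR term_mo < 158 → -70244
loan_id=4: ltv < 86 OR status IN ('default', 'current') → 51764
loan_id=5: ltv < 86 OR status IN ('default', 'current') → 9683
loan_id=6: ltv < 86 OR status IN ('default', 'current') → 44307
loan_id=7: ltv < 107 AND balance < 20013 → 19507
loan_id=8: ltv < 86 OR status IN ('default', 'current') → 53194
loan_id=9: ltv < 53 AND status = 'default' → 32911
loan_id=10: ltv < 86 OR status IN ('default', 'current') → 22968
loan_id=11: ltv < 86 OR status IN ('default', 'current') → 48337
loan_id=12: ltv < 86 OR status IN ('default', 'current') → 43449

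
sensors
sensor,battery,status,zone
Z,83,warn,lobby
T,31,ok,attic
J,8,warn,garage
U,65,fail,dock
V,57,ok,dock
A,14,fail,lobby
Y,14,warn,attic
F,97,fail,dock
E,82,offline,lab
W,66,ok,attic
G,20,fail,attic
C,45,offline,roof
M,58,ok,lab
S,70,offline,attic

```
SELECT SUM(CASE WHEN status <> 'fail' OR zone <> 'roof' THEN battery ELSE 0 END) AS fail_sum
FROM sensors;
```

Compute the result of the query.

sensor=Z: ✓ → 83
sensor=T: ✓ → 31
sensor=J: ✓ → 8
sensor=U: ✓ → 65
sensor=V: ✓ → 57
sensor=A: ✓ → 14
sensor=Y: ✓ → 14
sensor=F: ✓ → 97
sensor=E: ✓ → 82
sensor=W: ✓ → 66
sensor=G: ✓ → 20
sensor=C: ✓ → 45
sensor=M: ✓ → 58
sensor=S: ✓ → 70
fail_sum = 83 + 31 + 8 + 65 + 57 + 14 + 14 + 97 + 82 + 66 + 20 + 45 + 58 + 70 = 710

710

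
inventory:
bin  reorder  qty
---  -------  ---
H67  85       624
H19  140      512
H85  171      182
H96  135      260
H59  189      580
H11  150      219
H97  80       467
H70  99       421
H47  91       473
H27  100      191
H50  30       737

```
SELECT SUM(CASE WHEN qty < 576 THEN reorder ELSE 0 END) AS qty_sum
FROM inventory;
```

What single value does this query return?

bin=H67: ✗
bin=H19: ✓ → 140
bin=H85: ✓ → 171
bin=H96: ✓ → 135
bin=H59: ✗
bin=H11: ✓ → 150
bin=H97: ✓ → 80
bin=H70: ✓ → 99
bin=H47: ✓ → 91
bin=H27: ✓ → 100
bin=H50: ✗
qty_sum = 140 + 171 + 135 + 150 + 80 + 99 + 91 + 100 = 966

966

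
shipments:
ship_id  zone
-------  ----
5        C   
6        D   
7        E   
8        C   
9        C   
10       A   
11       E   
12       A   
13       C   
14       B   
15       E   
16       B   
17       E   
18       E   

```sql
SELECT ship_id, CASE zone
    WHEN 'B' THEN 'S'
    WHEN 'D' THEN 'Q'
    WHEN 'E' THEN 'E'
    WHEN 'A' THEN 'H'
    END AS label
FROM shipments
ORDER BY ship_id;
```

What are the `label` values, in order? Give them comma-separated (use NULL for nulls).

ship_id=5: (no match → NULL) → NULL
ship_id=6: zone='D' → Q
ship_id=7: zone='E' → E
ship_id=8: (no match → NULL) → NULL
ship_id=9: (no match → NULL) → NULL
ship_id=10: zone='A' → H
ship_id=11: zone='E' → E
ship_id=12: zone='A' → H
ship_id=13: (no match → NULL) → NULL
ship_id=14: zone='B' → S
ship_id=15: zone='E' → E
ship_id=16: zone='B' → S
ship_id=17: zone='E' → E
ship_id=18: zone='E' → E

NULL, Q, E, NULL, NULL, H, E, H, NULL, S, E, S, E, E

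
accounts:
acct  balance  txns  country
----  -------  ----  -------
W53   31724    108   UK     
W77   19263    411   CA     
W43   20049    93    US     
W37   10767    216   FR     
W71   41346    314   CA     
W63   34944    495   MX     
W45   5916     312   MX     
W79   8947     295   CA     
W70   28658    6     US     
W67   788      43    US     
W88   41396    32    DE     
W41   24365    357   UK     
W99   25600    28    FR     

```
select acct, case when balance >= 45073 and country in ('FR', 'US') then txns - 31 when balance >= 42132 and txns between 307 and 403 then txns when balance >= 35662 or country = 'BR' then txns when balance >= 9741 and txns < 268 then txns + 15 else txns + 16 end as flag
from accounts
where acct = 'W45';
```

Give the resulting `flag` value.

acct = W45: balance=5916, txns=312, country=MX.
balance >= 45073 and country in ('FR', 'US') → false
balance >= 42132 and txns between 307 and 403 → false
balance >= 35662 or country = 'BR' → false
balance >= 9741 and txns < 268 → false
No prior WHEN matched → ELSE → 328

328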